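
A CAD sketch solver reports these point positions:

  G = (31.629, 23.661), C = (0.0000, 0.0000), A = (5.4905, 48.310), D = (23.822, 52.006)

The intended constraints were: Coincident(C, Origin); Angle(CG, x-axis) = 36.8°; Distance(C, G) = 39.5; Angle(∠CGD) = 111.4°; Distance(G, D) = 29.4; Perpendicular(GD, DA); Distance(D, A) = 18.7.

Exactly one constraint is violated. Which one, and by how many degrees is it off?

Perpendicular(GD, DA) — off by 4.00°.

C = (0.00, 0.00) ✓; CG at 36.80° ✓; |CG| = 39.50 ✓; ∠CGD = 111.4° ✓; |GD| = 29.40 ✓; ∠(GD, DA) = 86.00° ✗; |DA| = 18.70 ✓.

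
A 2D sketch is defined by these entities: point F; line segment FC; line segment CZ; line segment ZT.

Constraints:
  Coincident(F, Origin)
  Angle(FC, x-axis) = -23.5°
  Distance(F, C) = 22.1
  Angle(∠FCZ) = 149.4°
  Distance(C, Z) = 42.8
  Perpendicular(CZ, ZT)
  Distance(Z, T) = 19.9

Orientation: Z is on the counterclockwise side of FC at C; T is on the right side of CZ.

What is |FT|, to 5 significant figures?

69.227

F is at the origin; FC runs at -23.5° with length 22.1, so C = 22.1·(cos -23.5°, sin -23.5°) = (20.267, -8.8124). ∠FCZ = 149.4°, so CZ runs at -23.5° + (180° − 149.4°) = 7.1000° from the x-axis; with |CZ| = 42.8, Z = C + 42.8·(cos 7.1000°, sin 7.1000°) = (62.739, -3.5222). The perpendicularity gives ZT at right angles to CZ; with |ZT| = 19.9 on the right of CZ, T = Z + 19.9·(0.12360, -0.99233) = (65.199, -23.270). Then |FT| = |T − F| = 69.227.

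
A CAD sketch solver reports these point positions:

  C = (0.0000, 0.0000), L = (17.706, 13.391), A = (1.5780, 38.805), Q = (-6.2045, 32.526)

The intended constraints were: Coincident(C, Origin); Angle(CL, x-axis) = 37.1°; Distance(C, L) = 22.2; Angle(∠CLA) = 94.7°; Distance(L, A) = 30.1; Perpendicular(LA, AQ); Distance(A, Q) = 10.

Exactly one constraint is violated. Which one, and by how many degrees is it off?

Perpendicular(LA, AQ) — off by 6.50°.

C = (0.00, 0.00) ✓; CL at 37.10° ✓; |CL| = 22.20 ✓; ∠CLA = 94.70° ✓; |LA| = 30.10 ✓; ∠(LA, AQ) = 96.50° ✗; |AQ| = 10.00 ✓.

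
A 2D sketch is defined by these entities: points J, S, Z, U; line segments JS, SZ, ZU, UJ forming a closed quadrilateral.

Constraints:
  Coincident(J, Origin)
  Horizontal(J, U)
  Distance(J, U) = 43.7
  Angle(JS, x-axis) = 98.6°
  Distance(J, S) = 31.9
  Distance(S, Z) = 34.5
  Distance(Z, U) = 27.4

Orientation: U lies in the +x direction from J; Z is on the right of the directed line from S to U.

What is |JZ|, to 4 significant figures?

17.28

J is at the origin; J and U share the same y with |JU| = 43.7 and U in +x, so U = (43.7, 0). JS runs at 98.6° with |JS| = 31.9, so S = (-4.770, 31.54). Z is determined by |SZ| = 34.5 and |ZU| = 27.4 together: it lies at the intersection of circle(S, 34.5) and circle(U, 27.4). With |SU| = 57.83, the foot of the radical line on SU is 32.71 from S and the perpendicular offset is √(34.5² − 32.71²) = 10.96. Taking the right-of-SU solution: Z = (16.67, 4.516).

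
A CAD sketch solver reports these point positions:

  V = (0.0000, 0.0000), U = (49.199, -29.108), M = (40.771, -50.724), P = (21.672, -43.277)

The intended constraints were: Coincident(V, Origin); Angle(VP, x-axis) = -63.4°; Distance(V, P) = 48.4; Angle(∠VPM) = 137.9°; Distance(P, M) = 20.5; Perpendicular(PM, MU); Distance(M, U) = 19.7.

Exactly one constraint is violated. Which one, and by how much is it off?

Distance(M, U) = 19.7 — off by 3.50.

V = (0.00, 0.00) ✓; VP at -63.40° ✓; |VP| = 48.40 ✓; ∠VPM = 137.9° ✓; |PM| = 20.50 ✓; ∠(PM, MU) = 90.00° ✓; |MU| = 23.20 ✗.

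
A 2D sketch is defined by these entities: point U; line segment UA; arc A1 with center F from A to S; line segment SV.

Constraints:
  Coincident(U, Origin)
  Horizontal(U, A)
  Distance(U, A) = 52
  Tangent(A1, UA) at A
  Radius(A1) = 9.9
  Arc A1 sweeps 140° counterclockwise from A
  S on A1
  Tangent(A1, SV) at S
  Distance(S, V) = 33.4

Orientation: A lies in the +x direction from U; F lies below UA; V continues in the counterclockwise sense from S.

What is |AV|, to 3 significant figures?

43.4

On A1, A sits at bearing 90° from F; a 140° counterclockwise sweep puts S at bearing 230°, so S = F + 9.9·(cos 230°, sin 230°) = (45.6, -17.5). A1 meets SV tangentially, so FS is at right angles to SV, so SV runs along (−sin 230°, cos 230°); with |SV| = 33.4, V = (71.2, -39.0). Then |AV| = |V − A| = 43.4.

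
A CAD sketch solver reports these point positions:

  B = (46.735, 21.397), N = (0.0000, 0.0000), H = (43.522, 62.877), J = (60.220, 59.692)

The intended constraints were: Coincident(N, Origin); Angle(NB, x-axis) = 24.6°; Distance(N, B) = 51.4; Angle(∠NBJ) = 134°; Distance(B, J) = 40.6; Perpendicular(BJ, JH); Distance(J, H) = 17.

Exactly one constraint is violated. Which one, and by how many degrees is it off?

Perpendicular(BJ, JH) — off by 8.60°.

N = (0.00, 0.00) ✓; NB at 24.60° ✓; |NB| = 51.40 ✓; ∠NBJ = 134.0° ✓; |BJ| = 40.60 ✓; ∠(BJ, JH) = 98.60° ✗; |JH| = 17.00 ✓.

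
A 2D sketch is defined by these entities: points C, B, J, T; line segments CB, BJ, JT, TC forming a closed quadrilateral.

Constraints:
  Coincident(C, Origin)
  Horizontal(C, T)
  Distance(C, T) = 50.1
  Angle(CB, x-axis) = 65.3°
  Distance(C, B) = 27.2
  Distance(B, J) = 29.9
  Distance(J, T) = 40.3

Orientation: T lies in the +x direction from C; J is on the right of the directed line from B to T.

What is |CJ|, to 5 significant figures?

11.372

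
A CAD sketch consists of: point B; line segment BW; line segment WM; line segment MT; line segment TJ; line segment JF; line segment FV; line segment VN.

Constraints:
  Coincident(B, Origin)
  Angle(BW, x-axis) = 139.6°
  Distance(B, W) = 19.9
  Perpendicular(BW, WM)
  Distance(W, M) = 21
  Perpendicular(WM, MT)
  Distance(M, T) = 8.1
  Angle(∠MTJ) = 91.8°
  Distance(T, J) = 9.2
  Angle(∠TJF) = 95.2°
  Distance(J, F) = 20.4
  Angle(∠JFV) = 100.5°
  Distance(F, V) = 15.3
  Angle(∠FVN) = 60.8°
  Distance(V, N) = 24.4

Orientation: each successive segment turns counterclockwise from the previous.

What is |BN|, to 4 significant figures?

22.69

B is at the origin; BW runs at 139.6° with length 19.9, so W = (-15.15, 12.90). BW ⟂ WM, so WM runs at -130.4°; with |WM| = 21.0, M = (-28.77, -3.095). WM ⟂ MT, so MT runs at -40.40°; with |MT| = 8.1, T = (-22.60, -8.344). ∠MTJ = 91.8° gives TJ at 47.80° from the x-axis; with |TJ| = 9.2, J = (-16.42, -1.529). ∠TJF = 95.2° gives JF at 132.6° from the x-axis; with |JF| = 20.4, F = (-30.23, 13.49). ∠JFV = 100.5° gives FV at -147.9° from the x-axis; with |FV| = 15.3, V = (-43.19, 5.357). ∠FVN = 60.8° gives VN at -28.70° from the x-axis; with |VN| = 24.4, N = (-21.78, -6.361). Then |BN| = |N − B| = 22.69.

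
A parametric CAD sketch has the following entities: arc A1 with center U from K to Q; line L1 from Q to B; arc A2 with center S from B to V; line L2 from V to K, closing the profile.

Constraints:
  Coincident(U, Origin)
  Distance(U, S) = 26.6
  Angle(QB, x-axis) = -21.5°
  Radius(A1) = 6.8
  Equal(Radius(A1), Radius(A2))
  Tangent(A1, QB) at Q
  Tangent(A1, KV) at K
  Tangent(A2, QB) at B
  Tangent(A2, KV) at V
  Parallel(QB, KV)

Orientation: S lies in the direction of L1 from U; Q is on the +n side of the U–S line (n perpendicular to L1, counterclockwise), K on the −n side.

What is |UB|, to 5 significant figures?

27.455

The slot axis is L1's direction at -21.5°, so u = (cos -21.5°, sin -21.5°) = (0.93042, -0.36650) and n = (−sin -21.5°, cos -21.5°) = (0.36650, 0.93042). U is at the origin and S lies 26.6 along u from U, so S = 26.6·u = (24.749, -9.7489). Tangency of A1 to both parallel lines with radius 6.8 puts Q and K at U ± 6.8·n: Q = (2.4922, 6.3268), K = (-2.4922, -6.3268). Equal radii place B and V the same way about S: B = S + 6.8·n = (27.241, -3.4221), V = S − 6.8·n = (22.257, -16.076). Then |UB| = |B − U| = 27.455.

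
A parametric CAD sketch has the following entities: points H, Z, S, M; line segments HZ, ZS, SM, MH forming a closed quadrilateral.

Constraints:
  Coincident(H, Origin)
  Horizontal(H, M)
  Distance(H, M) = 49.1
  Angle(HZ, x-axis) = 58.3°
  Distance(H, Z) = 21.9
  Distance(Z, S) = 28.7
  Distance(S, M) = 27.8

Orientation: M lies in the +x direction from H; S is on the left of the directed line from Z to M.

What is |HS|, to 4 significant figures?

47.08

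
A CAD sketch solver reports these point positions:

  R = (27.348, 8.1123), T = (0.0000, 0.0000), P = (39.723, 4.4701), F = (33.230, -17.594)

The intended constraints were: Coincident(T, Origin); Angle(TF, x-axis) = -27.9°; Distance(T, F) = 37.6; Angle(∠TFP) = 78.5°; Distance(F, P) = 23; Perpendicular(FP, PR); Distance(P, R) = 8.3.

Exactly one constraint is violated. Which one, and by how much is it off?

Distance(P, R) = 8.3 — off by 4.60.

T = (0.00, 0.00) ✓; TF at -27.90° ✓; |TF| = 37.60 ✓; ∠TFP = 78.50° ✓; |FP| = 23.00 ✓; ∠(FP, PR) = 90.00° ✓; |PR| = 12.90 ✗.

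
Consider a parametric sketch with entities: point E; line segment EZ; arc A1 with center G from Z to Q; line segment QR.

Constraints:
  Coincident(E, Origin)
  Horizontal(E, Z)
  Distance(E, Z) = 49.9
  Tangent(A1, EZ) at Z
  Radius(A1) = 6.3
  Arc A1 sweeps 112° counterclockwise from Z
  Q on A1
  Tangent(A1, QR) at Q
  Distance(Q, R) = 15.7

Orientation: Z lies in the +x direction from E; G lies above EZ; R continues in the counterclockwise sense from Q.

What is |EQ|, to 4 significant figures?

56.41

E is at the origin; EZ is horizontal with |EZ| = 49.9 and Z on the +x side, so Z = (49.90, 0.000). The tangent condition forces GZ to be normal to EZ, so G = Z + (0, 6.3) = (49.90, 6.300). On A1, Z sits at bearing -90° from G; a 112° counterclockwise sweep puts Q at bearing 22°, so Q = G + 6.3·(cos 22°, sin 22°) = (55.74, 8.660). Then |EQ| = |Q − E| = 56.41.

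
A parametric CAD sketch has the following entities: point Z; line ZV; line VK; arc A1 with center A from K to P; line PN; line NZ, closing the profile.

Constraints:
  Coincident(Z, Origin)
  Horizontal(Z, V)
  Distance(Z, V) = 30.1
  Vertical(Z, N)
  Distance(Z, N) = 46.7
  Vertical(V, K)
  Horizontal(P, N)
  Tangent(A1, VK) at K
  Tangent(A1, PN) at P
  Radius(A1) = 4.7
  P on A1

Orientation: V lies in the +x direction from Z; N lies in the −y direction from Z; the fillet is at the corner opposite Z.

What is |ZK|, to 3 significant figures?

51.7

Z is at the origin; Z and V share the same y with |ZV| = 30.1 and V on the +x side, so V = (30.1, 0.00). Z and N share the same x with |ZN| = 46.7 and N on the −y side, so N = (0.00, -46.7). The virtual corner opposite Z is at (30.1, -46.7). The tangent condition forces AK to be normal to VK and tangency of A1 to PN means the radius AP is perpendicular to PN, with radius 4.7, so the center A sits 4.7 in from both sides at A = (25.4, -42.0). That places the tangent points at K = (30.1, -42.0) on VK and P = (25.4, -46.7) on PN. Then |ZK| = |K − Z| = 51.7.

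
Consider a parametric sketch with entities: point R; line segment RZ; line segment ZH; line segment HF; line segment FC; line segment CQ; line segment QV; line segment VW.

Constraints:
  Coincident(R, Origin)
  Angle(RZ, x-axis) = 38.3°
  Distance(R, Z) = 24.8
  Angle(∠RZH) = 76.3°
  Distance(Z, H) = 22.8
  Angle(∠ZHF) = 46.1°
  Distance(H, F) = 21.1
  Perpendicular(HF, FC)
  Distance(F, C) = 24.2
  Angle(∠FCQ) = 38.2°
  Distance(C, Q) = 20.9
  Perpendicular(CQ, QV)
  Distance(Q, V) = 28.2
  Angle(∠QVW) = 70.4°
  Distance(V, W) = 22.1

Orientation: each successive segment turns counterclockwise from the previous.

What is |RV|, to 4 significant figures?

5.299

R is at the origin; RZ runs at 38.3° with length 24.8, so Z = (19.46, 15.37). ∠RZH = 76.3° gives ZH at 142.0° from the x-axis; with |ZH| = 22.8, H = (1.496, 29.41). ∠ZHF = 46.1° gives HF at -84.10° from the x-axis; with |HF| = 21.1, F = (3.665, 8.419). HF is perpendicular to FC, so FC runs at 5.900°; with |FC| = 24.2, C = (27.74, 10.91). ∠FCQ = 38.2° gives CQ at 147.7° from the x-axis; with |CQ| = 20.9, Q = (10.07, 22.07). CQ is perpendicular to QV, so QV runs at -122.3°; with |QV| = 28.2, V = (-4.998, -1.761). Then |RV| = |V − R| = 5.299.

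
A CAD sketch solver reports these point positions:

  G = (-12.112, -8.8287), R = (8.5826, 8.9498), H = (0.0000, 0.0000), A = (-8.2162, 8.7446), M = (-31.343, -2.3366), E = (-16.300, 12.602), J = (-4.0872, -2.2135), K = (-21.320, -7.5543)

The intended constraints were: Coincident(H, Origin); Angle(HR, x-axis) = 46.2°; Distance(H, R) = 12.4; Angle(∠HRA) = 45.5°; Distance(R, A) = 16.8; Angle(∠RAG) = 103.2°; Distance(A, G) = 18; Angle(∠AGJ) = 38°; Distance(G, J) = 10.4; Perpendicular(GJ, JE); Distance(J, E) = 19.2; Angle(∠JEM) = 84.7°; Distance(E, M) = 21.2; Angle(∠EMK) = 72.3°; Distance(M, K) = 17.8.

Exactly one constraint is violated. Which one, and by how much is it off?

Distance(M, K) = 17.8 — off by 6.50.

H = (0.00, 0.00) ✓; HR at 46.20° ✓; |HR| = 12.40 ✓; ∠HRA = 45.50° ✓; |RA| = 16.80 ✓; ∠RAG = 103.2° ✓; |AG| = 18.00 ✓; ∠AGJ = 38.00° ✓; |GJ| = 10.40 ✓; ∠(GJ, JE) = 90.00° ✓; |JE| = 19.20 ✓; ∠JEM = 84.70° ✓; |EM| = 21.20 ✓; ∠EMK = 72.30° ✓; |MK| = 11.30 ✗.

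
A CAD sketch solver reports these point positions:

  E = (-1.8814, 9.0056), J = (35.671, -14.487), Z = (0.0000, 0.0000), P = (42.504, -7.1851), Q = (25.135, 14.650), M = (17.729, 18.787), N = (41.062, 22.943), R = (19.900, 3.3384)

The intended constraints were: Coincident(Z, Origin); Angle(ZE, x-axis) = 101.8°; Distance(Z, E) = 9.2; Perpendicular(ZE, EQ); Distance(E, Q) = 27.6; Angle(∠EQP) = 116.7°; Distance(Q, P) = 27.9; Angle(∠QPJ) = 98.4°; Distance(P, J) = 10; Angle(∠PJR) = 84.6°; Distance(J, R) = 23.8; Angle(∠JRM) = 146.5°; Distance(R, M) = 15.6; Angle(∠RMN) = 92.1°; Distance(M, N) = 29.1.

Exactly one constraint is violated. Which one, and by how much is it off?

Distance(M, N) = 29.1 — off by 5.40.

Z = (0.00, 0.00) ✓; ZE at 101.8° ✓; |ZE| = 9.200 ✓; ∠(ZE, EQ) = 90.00° ✓; |EQ| = 27.60 ✓; ∠EQP = 116.7° ✓; |QP| = 27.90 ✓; ∠QPJ = 98.40° ✓; |PJ| = 10.00 ✓; ∠PJR = 84.60° ✓; |JR| = 23.80 ✓; ∠JRM = 146.5° ✓; |RM| = 15.60 ✓; ∠RMN = 92.10° ✓; |MN| = 23.70 ✗.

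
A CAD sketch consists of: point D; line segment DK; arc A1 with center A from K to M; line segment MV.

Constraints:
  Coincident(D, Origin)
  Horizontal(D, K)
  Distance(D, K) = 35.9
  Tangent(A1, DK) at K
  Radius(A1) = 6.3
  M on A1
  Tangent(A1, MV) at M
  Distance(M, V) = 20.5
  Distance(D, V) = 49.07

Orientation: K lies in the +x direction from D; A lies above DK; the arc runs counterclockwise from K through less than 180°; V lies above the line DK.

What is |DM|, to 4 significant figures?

42.72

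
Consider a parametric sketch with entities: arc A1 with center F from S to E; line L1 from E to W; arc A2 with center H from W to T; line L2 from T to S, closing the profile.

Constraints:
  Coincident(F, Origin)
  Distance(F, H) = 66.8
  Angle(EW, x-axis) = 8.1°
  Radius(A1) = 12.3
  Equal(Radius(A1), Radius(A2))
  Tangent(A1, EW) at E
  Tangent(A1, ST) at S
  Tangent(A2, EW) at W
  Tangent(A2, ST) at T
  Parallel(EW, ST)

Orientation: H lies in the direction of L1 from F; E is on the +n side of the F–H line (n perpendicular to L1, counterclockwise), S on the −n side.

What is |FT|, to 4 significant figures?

67.92

Tangency of A1 to both parallel lines with radius 12.3 puts E and S at F ± 12.3·n: E = (-1.733, 12.18), S = (1.733, -12.18). Equal radii place W and T the same way about H: W = H + 12.3·n = (64.40, 21.59), T = H − 12.3·n = (67.87, -2.765). Then |FT| = |T − F| = 67.92.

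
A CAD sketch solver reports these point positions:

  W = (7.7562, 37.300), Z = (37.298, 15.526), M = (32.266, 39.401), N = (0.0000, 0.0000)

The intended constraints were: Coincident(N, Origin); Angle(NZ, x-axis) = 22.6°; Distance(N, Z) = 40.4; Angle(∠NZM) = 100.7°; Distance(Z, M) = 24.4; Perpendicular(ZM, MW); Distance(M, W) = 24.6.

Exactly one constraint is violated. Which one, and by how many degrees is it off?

Perpendicular(ZM, MW) — off by 7.00°.

N = (0.00, 0.00) ✓; NZ at 22.60° ✓; |NZ| = 40.40 ✓; ∠NZM = 100.7° ✓; |ZM| = 24.40 ✓; ∠(ZM, MW) = 83.00° ✗; |MW| = 24.60 ✓.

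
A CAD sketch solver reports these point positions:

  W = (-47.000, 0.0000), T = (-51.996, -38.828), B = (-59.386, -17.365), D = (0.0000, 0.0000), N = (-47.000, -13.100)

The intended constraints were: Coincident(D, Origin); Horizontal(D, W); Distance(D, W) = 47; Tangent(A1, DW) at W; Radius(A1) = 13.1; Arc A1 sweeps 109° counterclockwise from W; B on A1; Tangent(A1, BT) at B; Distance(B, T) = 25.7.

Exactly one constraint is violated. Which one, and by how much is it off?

Distance(B, T) = 25.7 — off by 3.00.

D = (0.00, 0.00) ✓; D.y = 0.00, W.y = 0.00 ✓; |DW| = 47.00 ✓; ∠(NW, WD) = 90.00° ✓; |NW| = 13.10 ✓; bearing(N→B) − bearing(N→W) = 109.0° ✓; |NB| = 13.10 ✓; ∠(NB, BT) = 90.00° ✓; |BT| = 22.70 ✗.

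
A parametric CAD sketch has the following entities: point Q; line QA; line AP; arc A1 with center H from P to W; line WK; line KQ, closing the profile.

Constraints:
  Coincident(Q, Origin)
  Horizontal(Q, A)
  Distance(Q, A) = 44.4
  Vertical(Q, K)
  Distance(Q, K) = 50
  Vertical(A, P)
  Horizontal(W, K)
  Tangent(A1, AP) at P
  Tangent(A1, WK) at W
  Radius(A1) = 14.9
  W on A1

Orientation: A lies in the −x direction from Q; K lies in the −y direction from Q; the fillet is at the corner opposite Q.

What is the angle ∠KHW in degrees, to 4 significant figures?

63.20°

Q is at the origin; QA is horizontal with |QA| = 44.4 and A on the −x side, so A = (-44.40, 0.000). QK is vertical with |QK| = 50.0 and K on the −y side, so K = (0.000, -50.00). The virtual corner opposite Q is at (-44.40, -50.00). Since A1 is tangent to AP there, HP ⟂ AP and tangency of A1 to WK means the radius HW is perpendicular to WK, with radius 14.9, so the center H sits 14.9 in from both sides at H = (-29.50, -35.10). That places the tangent points at P = (-44.40, -35.10) on AP and W = (-29.50, -50.00) on WK. Then cos ∠KHW = HK·HW / (|HK||HW|), giving 63.20°.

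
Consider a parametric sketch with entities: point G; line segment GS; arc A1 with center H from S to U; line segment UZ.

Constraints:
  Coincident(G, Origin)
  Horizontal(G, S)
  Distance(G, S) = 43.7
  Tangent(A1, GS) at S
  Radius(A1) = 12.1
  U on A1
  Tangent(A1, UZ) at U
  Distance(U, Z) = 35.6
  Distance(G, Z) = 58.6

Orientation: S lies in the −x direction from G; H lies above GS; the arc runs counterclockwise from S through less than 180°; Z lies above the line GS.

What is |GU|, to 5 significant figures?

34.057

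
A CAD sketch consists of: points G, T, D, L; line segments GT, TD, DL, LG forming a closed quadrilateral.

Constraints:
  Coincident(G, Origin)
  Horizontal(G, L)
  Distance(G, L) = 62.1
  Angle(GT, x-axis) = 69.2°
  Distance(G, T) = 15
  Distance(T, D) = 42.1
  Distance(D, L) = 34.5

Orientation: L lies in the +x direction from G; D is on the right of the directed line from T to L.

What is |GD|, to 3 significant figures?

37.3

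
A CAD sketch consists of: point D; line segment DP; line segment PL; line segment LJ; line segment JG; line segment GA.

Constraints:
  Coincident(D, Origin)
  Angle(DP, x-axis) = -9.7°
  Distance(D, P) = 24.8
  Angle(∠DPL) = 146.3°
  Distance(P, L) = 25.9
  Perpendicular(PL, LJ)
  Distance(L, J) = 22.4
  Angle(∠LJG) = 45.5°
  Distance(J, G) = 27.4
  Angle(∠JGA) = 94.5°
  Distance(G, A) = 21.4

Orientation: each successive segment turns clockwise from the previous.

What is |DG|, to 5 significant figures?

28.984

D is at the origin; DP runs at -9.7° with length 24.8, so P = (24.445, -4.1785). ∠DPL = 146.3° gives PL at -43.400° from the x-axis; with |PL| = 25.9, L = (43.264, -21.974). The perpendicularity gives LJ at right angles to PL, so LJ runs at -133.40°; with |LJ| = 22.4, J = (27.873, -38.249). ∠LJG = 45.5° gives JG at 92.100° from the x-axis; with |JG| = 27.4, G = (26.869, -10.868). Then |DG| = |G − D| = 28.984.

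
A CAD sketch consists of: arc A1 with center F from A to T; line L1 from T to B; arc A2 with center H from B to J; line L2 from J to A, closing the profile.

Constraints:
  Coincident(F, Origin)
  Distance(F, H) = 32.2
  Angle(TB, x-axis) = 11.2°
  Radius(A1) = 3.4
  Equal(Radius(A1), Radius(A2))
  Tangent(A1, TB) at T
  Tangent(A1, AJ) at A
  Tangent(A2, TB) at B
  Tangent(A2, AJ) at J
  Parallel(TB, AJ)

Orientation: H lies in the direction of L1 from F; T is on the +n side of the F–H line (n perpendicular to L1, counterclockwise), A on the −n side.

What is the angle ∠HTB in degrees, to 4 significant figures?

6.028°

The slot axis is L1's direction at 11.2°, so u = (cos 11.2°, sin 11.2°) = (0.9810, 0.1942) and n = (−sin 11.2°, cos 11.2°) = (-0.1942, 0.9810). F is at the origin and H lies 32.2 along u from F, so H = 32.2·u = (31.59, 6.254). Tangency of A1 to both parallel lines with radius 3.4 puts T and A at F ± 3.4·n: T = (-0.6604, 3.335), A = (0.6604, -3.335). Equal radii place B and J the same way about H: B = H + 3.4·n = (30.93, 9.590), J = H − 3.4·n = (32.25, 2.919). Then cos ∠HTB = TH·TB / (|TH||TB|), giving 6.028°.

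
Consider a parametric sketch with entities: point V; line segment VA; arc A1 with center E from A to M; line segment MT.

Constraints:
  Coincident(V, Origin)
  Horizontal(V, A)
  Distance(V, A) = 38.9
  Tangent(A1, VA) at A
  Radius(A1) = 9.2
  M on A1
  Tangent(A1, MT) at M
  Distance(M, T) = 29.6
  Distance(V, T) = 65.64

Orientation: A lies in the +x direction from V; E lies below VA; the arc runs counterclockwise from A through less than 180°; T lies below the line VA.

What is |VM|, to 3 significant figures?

36.6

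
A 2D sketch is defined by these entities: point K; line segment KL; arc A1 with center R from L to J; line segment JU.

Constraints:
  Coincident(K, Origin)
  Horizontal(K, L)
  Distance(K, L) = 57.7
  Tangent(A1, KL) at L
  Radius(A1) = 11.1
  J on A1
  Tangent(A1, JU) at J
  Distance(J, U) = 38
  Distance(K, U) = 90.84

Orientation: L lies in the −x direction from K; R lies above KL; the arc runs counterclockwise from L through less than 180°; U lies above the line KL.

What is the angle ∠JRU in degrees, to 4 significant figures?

73.72°

Checks: |RJ| = 11.10 ✓; ∠(RJ, JU) = 90.00° ✓; |JU| = 38.00 ✓; |KU| = 90.84 ✓.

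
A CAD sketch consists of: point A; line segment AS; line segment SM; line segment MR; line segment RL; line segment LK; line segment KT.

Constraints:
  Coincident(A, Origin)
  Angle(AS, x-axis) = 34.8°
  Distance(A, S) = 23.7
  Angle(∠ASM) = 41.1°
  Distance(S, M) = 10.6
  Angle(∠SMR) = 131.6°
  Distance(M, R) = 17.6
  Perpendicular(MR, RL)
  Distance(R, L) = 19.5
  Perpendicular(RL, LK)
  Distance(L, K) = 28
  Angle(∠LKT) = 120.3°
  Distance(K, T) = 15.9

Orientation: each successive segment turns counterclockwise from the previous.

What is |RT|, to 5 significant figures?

36.481

RL ⟂ LK, so LK runs at 42.100°; with |LK| = 28.0, K = (29.715, 7.1930). ∠LKT = 120.3° gives KT at 101.80° from the x-axis; with |KT| = 15.9, T = (26.464, 22.757). Then |RT| = |T − R| = 36.481.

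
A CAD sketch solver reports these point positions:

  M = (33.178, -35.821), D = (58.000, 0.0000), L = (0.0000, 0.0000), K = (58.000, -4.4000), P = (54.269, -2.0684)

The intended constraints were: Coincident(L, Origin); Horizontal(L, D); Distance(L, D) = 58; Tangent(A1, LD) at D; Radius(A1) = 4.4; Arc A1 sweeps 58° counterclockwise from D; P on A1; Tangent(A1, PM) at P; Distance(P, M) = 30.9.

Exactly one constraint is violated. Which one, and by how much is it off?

Distance(P, M) = 30.9 — off by 8.90.

L = (0.00, 0.00) ✓; L.y = 0.00, D.y = 0.00 ✓; |LD| = 58.00 ✓; ∠(KD, DL) = 90.00° ✓; |KD| = 4.400 ✓; bearing(K→P) − bearing(K→D) = 58.00° ✓; |KP| = 4.400 ✓; ∠(KP, PM) = 90.00° ✓; |PM| = 39.80 ✗.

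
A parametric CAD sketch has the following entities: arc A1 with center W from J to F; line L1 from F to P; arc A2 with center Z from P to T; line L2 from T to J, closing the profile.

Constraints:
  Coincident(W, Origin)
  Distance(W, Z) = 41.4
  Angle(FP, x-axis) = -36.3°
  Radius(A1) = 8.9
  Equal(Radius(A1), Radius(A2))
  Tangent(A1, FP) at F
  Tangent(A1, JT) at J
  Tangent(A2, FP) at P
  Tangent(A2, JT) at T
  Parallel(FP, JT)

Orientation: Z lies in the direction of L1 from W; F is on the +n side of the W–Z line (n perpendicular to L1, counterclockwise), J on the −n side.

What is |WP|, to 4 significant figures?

42.35

Tangency of A1 to both parallel lines with radius 8.9 puts F and J at W ± 8.9·n: F = (5.269, 7.173), J = (-5.269, -7.173). Equal radii place P and T the same way about Z: P = Z + 8.9·n = (38.63, -17.34), T = Z − 8.9·n = (28.10, -31.68). Then |WP| = |P − W| = 42.35.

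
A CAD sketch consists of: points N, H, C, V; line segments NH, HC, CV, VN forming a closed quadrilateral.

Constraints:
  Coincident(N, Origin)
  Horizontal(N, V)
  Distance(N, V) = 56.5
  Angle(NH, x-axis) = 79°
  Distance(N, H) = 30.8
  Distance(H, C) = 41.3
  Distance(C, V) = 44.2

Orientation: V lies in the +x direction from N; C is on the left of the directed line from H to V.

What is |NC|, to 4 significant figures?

62.24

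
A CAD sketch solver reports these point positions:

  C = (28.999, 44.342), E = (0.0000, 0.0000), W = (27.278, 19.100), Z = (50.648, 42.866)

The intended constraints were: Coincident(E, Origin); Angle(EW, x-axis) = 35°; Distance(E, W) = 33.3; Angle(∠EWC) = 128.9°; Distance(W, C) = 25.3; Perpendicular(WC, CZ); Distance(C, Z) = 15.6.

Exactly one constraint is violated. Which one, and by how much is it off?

Distance(C, Z) = 15.6 — off by 6.10.

E = (0.00, 0.00) ✓; EW at 35.00° ✓; |EW| = 33.30 ✓; ∠EWC = 128.9° ✓; |WC| = 25.30 ✓; ∠(WC, CZ) = 90.00° ✓; |CZ| = 21.70 ✗.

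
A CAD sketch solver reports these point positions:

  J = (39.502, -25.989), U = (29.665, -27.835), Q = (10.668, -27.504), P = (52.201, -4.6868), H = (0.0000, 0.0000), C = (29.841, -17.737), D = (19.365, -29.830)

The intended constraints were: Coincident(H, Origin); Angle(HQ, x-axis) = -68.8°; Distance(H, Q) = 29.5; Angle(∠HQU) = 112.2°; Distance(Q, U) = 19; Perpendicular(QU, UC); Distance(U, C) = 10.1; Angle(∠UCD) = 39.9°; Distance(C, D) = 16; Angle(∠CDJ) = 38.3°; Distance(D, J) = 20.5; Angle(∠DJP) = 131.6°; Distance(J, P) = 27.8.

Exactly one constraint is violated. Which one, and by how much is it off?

Distance(J, P) = 27.8 — off by 3.00.

H = (0.00, 0.00) ✓; HQ at -68.80° ✓; |HQ| = 29.50 ✓; ∠HQU = 112.2° ✓; |QU| = 19.00 ✓; ∠(QU, UC) = 90.00° ✓; |UC| = 10.10 ✓; ∠UCD = 39.90° ✓; |CD| = 16.00 ✓; ∠CDJ = 38.30° ✓; |DJ| = 20.50 ✓; ∠DJP = 131.6° ✓; |JP| = 24.80 ✗.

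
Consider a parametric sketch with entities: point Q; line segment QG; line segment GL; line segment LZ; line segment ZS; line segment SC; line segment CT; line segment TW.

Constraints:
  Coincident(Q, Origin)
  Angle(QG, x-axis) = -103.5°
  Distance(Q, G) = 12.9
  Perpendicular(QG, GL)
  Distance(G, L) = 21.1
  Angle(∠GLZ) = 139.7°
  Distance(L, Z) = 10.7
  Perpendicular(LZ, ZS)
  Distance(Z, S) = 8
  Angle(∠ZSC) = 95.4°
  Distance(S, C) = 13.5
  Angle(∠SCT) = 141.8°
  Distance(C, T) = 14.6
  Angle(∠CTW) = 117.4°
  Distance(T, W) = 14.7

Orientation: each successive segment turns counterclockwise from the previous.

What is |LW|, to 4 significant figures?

19.02

Q is at the origin; QG runs at -103.5° with length 12.9, so G = (-3.011, -12.54). QG is perpendicular to GL, so GL runs at -13.50°; with |GL| = 21.1, L = (17.51, -17.47). ∠GLZ = 139.7° gives LZ at 26.80° from the x-axis; with |LZ| = 10.7, Z = (27.06, -12.64). LZ ⟂ ZS, so ZS runs at 116.8°; with |ZS| = 8.0, S = (23.45, -5.504). ∠ZSC = 95.4° gives SC at -158.6° from the x-axis; with |SC| = 13.5, C = (10.88, -10.43). ∠SCT = 141.8° gives CT at -120.4° from the x-axis; with |CT| = 14.6, T = (3.492, -23.02). ∠CTW = 117.4° gives TW at -57.80° from the x-axis; with |TW| = 14.7, W = (11.33, -35.46). Then |LW| = |W − L| = 19.02.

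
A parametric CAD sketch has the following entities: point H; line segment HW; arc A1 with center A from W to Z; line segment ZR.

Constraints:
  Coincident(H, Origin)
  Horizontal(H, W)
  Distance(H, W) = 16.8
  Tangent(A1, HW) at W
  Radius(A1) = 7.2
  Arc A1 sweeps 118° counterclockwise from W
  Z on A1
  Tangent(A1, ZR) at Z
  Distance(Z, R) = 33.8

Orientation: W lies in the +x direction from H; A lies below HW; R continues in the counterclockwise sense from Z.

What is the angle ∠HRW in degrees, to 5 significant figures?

19.819°

On A1, W sits at bearing 90° from A; a 118° counterclockwise sweep puts Z at bearing 208°, so Z = A + 7.2·(cos 208°, sin 208°) = (10.443, -10.580). Since A1 is tangent to ZR there, AZ ⟂ ZR, so ZR runs along (−sin 208°, cos 208°); with |ZR| = 33.8, R = (26.311, -40.424). Then cos ∠HRW = RH·RW / (|RH||RW|), giving 19.819°.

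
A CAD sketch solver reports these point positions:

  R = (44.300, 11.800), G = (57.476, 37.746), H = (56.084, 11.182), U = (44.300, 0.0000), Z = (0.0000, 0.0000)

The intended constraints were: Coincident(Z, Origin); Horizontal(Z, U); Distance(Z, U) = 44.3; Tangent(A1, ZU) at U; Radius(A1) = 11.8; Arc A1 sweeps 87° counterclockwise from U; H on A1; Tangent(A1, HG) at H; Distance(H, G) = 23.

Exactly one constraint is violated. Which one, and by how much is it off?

Distance(H, G) = 23 — off by 3.60.

Z = (0.00, 0.00) ✓; Z.y = 0.00, U.y = 0.00 ✓; |ZU| = 44.30 ✓; ∠(RU, UZ) = 90.00° ✓; |RU| = 11.80 ✓; bearing(R→H) − bearing(R→U) = 87.00° ✓; |RH| = 11.80 ✓; ∠(RH, HG) = 90.00° ✓; |HG| = 26.60 ✗.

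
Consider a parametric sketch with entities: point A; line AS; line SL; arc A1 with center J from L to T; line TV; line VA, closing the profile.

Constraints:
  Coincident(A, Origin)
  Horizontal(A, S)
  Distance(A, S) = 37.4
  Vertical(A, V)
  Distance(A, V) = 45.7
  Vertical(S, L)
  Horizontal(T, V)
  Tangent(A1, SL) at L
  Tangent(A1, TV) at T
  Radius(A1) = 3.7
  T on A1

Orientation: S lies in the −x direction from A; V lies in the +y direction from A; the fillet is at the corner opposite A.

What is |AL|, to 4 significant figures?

56.24

The virtual corner opposite A is at (-37.40, 45.70). A1 meets SL tangentially, so JL is at right angles to SL and since A1 is tangent to TV there, JT ⟂ TV, with radius 3.7, so the center J sits 3.7 in from both sides at J = (-33.70, 42.00). That places the tangent points at L = (-37.40, 42.00) on SL and T = (-33.70, 45.70) on TV. Then |AL| = |L − A| = 56.24.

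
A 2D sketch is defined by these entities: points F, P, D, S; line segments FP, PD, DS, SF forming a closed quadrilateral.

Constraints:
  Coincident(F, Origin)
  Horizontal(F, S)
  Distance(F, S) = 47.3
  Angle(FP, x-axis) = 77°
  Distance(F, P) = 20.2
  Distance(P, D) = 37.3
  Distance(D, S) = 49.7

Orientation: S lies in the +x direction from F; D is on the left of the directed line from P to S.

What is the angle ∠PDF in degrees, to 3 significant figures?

10.7°

F is at the origin; FS is horizontal with |FS| = 47.3 and S in +x, so S = (47.3, 0). FP runs at 77.0° with |FP| = 20.2, so P = (4.54, 19.7). D is determined by |PD| = 37.3 and |DS| = 49.7 together: it lies at the intersection of circle(P, 37.3) and circle(S, 49.7). With |PS| = 47.1, the foot of the radical line on PS is 12.1 from P and the perpendicular offset is √(37.3² − 12.1²) = 35.3. Taking the left-of-PS solution: D = (30.3, 46.7).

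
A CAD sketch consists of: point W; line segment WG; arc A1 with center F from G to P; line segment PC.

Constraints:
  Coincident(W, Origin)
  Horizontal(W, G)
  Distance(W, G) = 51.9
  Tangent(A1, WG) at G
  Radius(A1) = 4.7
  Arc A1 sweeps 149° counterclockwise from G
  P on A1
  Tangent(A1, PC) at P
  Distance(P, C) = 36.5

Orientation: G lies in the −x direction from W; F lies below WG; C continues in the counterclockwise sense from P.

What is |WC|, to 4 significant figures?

35.89

W is at the origin; W and G share the same y with |WG| = 51.9 and G on the −x side, so G = (-51.90, 0.000). Tangency of A1 to WG means the radius FG is perpendicular to WG, so F = G + (0, -4.7) = (-51.90, -4.700). On A1, G sits at bearing 90° from F; a 149° counterclockwise sweep puts P at bearing 239°, so P = F + 4.7·(cos 239°, sin 239°) = (-54.32, -8.729). Tangency of A1 to PC means the radius FP is perpendicular to PC, so PC runs along (−sin 239°, cos 239°); with |PC| = 36.5, C = (-23.03, -27.53). Then |WC| = |C − W| = 35.89.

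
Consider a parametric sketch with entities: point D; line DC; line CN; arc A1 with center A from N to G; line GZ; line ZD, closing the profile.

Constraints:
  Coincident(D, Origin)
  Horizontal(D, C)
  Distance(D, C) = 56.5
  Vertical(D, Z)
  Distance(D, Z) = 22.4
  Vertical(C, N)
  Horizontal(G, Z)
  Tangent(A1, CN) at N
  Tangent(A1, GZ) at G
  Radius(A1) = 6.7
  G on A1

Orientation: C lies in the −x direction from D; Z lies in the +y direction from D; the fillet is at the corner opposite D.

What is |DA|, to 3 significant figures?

52.2

D is at the origin; D and C share the same y with |DC| = 56.5 and C on the −x side, so C = (-56.5, 0.00). D and Z share the same x with |DZ| = 22.4 and Z on the +y side, so Z = (0.00, 22.4). The virtual corner opposite D is at (-56.5, 22.4). A1 meets CN tangentially, so AN is at right angles to CN and A1 meets GZ tangentially, so AG is at right angles to GZ, with radius 6.7, so the center A sits 6.7 in from both sides at A = (-49.8, 15.7). Then |DA| = |A − D| = 52.2.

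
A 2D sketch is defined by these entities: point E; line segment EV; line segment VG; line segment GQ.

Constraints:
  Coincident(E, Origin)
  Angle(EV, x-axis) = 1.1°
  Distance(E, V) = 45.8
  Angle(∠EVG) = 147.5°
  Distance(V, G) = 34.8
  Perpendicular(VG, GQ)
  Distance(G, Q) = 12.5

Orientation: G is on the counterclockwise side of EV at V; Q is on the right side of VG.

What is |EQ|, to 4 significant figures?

82.27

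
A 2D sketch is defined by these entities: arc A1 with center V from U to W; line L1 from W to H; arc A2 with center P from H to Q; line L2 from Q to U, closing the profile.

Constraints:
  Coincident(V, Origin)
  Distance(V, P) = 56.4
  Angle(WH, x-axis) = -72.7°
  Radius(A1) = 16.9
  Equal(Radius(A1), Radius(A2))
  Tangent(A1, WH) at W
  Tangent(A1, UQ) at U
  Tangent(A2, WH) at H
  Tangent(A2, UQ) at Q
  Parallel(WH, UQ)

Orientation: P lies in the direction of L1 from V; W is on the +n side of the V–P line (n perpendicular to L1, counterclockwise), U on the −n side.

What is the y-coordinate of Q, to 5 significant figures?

-58.874

The slot axis is L1's direction at -72.7°, so u = (cos -72.7°, sin -72.7°) = (0.29737, -0.95476) and n = (−sin -72.7°, cos -72.7°) = (0.95476, 0.29737). V is at the origin and P lies 56.4 along u from V, so P = 56.4·u = (16.772, -53.849). Tangency of A1 to both parallel lines with radius 16.9 puts W and U at V ± 16.9·n: W = (16.135, 5.0256), U = (-16.135, -5.0256). Equal radii place H and Q the same way about P: H = P + 16.9·n = (32.907, -48.823), Q = P − 16.9·n = (0.63649, -58.874). So Q.y = -58.874.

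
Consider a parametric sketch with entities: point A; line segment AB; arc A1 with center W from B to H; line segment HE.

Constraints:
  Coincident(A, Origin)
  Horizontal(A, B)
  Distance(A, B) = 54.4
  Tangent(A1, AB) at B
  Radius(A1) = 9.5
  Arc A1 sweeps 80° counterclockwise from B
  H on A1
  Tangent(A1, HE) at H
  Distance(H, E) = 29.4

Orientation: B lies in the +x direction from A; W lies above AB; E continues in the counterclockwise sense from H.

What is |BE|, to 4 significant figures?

39.54

On A1, B sits at bearing -90° from W; an 80° counterclockwise sweep puts H at bearing -10°, so H = W + 9.5·(cos -10°, sin -10°) = (63.76, 7.850). A1 meets HE tangentially, so WH is at right angles to HE, so HE runs along (−sin -10°, cos -10°); with |HE| = 29.4, E = (68.86, 36.80). Then |BE| = |E − B| = 39.54.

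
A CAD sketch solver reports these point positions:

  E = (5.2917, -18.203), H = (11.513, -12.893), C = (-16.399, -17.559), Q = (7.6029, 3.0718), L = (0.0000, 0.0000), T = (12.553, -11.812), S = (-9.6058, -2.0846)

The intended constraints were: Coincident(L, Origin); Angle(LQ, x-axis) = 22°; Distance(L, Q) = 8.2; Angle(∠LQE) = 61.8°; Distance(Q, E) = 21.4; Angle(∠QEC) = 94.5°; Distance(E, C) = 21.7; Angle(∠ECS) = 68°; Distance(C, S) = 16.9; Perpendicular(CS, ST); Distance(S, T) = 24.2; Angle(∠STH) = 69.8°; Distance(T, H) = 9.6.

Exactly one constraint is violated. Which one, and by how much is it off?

Distance(T, H) = 9.6 — off by 8.10.

L = (0.00, 0.00) ✓; LQ at 22.00° ✓; |LQ| = 8.200 ✓; ∠LQE = 61.80° ✓; |QE| = 21.40 ✓; ∠QEC = 94.50° ✓; |EC| = 21.70 ✓; ∠ECS = 68.00° ✓; |CS| = 16.90 ✓; ∠(CS, ST) = 90.00° ✓; |ST| = 24.20 ✓; ∠STH = 69.81° ✓; |TH| = 1.500 ✗.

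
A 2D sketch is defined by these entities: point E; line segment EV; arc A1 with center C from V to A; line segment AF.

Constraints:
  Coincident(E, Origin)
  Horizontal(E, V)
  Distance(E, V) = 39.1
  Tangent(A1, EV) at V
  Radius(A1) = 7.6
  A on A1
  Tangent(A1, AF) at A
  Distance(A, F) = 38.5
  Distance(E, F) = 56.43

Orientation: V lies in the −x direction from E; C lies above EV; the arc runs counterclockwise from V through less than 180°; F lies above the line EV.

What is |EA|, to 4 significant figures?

32.44

Checks: ∠(CV, VE) = 90.00° ✓; |CV| = 7.600 ✓; |CA| = 7.600 ✓; ∠(CA, AF) = 90.00° ✓; |AF| = 38.50 ✓; |EF| = 56.43 ✓.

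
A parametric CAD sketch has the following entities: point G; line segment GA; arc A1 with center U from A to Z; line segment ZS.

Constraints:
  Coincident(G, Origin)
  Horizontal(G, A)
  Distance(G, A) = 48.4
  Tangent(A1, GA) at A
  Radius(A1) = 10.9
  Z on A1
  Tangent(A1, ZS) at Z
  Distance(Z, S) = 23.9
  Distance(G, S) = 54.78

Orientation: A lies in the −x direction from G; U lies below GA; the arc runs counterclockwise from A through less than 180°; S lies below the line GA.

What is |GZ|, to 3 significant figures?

59.5

Checks: |UZ| = 10.90 ✓; ∠(UZ, ZS) = 90.00° ✓; |ZS| = 23.90 ✓; |GS| = 54.78 ✓.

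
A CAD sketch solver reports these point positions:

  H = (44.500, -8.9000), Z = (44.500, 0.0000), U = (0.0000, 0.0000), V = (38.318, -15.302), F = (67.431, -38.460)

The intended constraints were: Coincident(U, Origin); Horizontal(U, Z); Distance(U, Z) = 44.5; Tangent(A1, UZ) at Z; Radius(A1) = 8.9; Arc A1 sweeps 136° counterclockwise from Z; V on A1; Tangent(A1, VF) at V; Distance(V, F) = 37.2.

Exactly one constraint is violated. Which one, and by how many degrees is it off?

Tangent(A1, VF) at V — off by 5.50°.

U = (0.00, 0.00) ✓; U.y = 0.00, Z.y = 0.00 ✓; |UZ| = 44.50 ✓; ∠(HZ, ZU) = 90.00° ✓; |HZ| = 8.900 ✓; bearing(H→V) − bearing(H→Z) = 136.0° ✓; |HV| = 8.900 ✓; ∠(HV, VF) = 84.50° ✗; |VF| = 37.20 ✓.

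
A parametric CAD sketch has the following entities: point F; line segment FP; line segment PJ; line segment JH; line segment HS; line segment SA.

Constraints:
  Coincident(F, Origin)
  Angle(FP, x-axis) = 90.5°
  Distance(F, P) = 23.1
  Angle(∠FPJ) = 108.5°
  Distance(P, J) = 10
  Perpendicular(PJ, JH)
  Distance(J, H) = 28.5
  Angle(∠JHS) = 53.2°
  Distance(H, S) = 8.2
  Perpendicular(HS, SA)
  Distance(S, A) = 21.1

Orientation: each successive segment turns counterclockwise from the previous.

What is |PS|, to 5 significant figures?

23.837

F is at the origin; FP runs at 90.5° with length 23.1, so P = (-0.20158, 23.099). ∠FPJ = 108.5° gives PJ at 162.00° from the x-axis; with |PJ| = 10.0, J = (-9.7121, 26.189). PJ ⟂ JH, so JH runs at -108.00°; with |JH| = 28.5, H = (-18.519, -0.91582). ∠JHS = 53.2° gives HS at 18.800° from the x-axis; with |HS| = 8.2, S = (-10.757, 1.7268). Then |PS| = |S − P| = 23.837.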